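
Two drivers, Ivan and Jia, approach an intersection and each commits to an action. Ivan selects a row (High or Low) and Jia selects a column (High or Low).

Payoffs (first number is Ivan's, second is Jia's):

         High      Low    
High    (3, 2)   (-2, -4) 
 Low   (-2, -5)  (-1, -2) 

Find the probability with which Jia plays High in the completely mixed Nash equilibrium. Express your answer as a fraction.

1/6

Let q be the probability that Jia plays High. In a completely mixed equilibrium, Ivan must be indifferent between High and Low.
Ivan's expected payoff from High is 3q − 2(1−q); from Low it is −2q − (1−q).
Setting these equal: 5q − 2 = −q − 1, so q = 1/6.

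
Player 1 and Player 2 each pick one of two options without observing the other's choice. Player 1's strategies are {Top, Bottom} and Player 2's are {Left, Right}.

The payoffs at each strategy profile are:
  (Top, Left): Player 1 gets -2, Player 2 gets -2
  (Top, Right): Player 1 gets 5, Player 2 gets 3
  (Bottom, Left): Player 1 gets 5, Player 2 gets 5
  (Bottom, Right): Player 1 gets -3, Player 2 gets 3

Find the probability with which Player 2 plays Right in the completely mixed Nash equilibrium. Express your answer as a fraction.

Let q be the probability that Player 2 plays Left. In a completely mixed equilibrium, Player 1 must be indifferent between Top and Bottom.
Player 1's expected payoff from Top is −2q + 5(1−q); from Bottom it is 5q − 3(1−q).
Setting these equal: −7q + 5 = 8q − 3, so q = 8/15.
Therefore Player 2 plays Right with probability 1 − 8/15 = 7/15.

7/15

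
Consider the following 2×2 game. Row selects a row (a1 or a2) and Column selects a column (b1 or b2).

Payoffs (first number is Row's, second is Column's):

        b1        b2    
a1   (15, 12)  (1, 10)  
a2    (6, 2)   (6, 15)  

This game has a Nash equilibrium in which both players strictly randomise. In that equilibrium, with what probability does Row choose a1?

13/15

Let r be the probability that Row plays a1. In a completely mixed equilibrium, Column must be indifferent between b1 and b2.
Column's expected payoff from b1 is 12r + 2(1−r); from b2 it is 10r + 15(1−r).
Setting these equal: 10r + 2 = −5r + 15, so r = 13/15.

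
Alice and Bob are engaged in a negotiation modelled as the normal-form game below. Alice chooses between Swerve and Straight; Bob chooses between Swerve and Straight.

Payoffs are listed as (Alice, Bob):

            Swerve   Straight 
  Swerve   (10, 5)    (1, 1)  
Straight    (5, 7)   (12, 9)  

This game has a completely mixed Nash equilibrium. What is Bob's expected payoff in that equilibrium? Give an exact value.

19/3

First find x, the probability Alice plays Swerve, from Bob's indifference between Swerve and Straight: 5x + 7(1−x) = x + 9(1−x), giving x = 1/3.
Since Bob is indifferent in equilibrium, Bob's expected payoff equals the payoff from either column against (1/3, 2/3). Using Swerve: 5(1/3) + 7(2/3) = 19/3.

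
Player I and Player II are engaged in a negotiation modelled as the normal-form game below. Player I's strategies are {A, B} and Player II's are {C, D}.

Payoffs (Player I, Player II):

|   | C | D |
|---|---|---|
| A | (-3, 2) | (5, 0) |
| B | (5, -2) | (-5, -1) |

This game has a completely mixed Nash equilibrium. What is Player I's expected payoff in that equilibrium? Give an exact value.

5/9

First find y, the probability Player II plays C, from Player I's indifference between A and B: −3y + 5(1−y) = 5y − 5(1−y), giving y = 5/9.
Since Player I is indifferent in equilibrium, Player I's expected payoff equals the payoff from either row against (5/9, 4/9). Using A: −3(5/9) + 5(4/9) = 5/9.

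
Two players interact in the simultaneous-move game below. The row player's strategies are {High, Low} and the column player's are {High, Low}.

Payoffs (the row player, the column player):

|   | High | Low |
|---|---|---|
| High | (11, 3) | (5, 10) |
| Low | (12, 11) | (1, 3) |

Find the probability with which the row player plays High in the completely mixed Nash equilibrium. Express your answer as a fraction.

8/15

Let p be the probability that the row player plays High. In a completely mixed equilibrium, the column player must be indifferent between High and Low.
The column player's expected payoff from High is 3p + 11(1−p); from Low it is 10p + 3(1−p).
Setting these equal: −8p + 11 = 7p + 3, so p = 8/15.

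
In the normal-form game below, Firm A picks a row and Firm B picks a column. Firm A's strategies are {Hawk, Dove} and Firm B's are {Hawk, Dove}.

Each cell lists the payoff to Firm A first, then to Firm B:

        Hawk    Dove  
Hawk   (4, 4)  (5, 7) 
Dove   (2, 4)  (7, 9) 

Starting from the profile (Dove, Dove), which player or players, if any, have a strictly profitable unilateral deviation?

Firm A at (Dove, Dove) earns 7; deviating to Hawk yields 5 — not better.
Firm B earns 9; deviating to Hawk yields 4 — not better.
Neither player can strictly improve; the profile is a Nash equilibrium.

Neither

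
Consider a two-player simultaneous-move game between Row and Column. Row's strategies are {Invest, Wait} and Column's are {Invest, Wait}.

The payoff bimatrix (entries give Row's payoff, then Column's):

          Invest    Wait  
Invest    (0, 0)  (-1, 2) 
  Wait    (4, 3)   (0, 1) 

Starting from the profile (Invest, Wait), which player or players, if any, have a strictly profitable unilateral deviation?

Row

Row at (Invest, Wait) earns -1; deviating to Wait yields 0 — a strict improvement.
Column earns 2; deviating to Invest yields 0 — not better.
Only Row has a strictly profitable deviation.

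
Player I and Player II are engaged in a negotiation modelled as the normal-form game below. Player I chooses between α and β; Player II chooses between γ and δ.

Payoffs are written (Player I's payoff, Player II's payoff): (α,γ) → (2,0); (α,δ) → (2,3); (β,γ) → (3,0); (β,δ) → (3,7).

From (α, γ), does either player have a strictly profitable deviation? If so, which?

Both

Player I at (α, γ) earns 2; deviating to β yields 3 — a strict improvement.
Player II earns 0; deviating to δ yields 3 — a strict improvement.
Both Player I and Player II have strictly profitable deviations.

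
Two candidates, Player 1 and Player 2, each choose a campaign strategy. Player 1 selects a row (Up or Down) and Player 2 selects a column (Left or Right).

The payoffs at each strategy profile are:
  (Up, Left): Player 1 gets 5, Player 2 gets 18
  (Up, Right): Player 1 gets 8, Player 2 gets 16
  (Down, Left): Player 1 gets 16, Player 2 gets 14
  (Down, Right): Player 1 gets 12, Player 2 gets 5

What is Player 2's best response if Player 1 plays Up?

Against Up, Player 2 earns 18 from Left and 16 from Right.
So Left is the best response.

Left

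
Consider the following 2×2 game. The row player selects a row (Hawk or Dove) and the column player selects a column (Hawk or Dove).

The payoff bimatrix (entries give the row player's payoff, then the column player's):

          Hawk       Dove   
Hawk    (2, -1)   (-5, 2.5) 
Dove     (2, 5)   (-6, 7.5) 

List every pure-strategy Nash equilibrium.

(Hawk, Hawk): the column player prefers Dove (2.5 > -1) — not an equilibrium.
(Hawk, Dove): the row player gets -5 ≥ -6 from Dove, and the column player gets 2.5 ≥ -1 from Hawk — Nash equilibrium.
(Dove, Hawk): the column player prefers Dove (7.5 > 5) — not an equilibrium.
(Dove, Dove): the row player prefers Hawk (-5 > -6) — not an equilibrium.

(Hawk, Dove)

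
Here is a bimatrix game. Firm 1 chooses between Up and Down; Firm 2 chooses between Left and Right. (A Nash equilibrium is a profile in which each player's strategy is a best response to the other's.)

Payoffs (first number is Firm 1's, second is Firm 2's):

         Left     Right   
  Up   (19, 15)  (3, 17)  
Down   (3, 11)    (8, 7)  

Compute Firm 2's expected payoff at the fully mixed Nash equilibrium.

First find p, the probability Firm 1 plays Up, from Firm 2's indifference between Left and Right: 15p + 11(1−p) = 17p + 7(1−p), giving p = 2/3.
Since Firm 2 is indifferent in equilibrium, Firm 2's expected payoff equals the payoff from either column against (2/3, 1/3). Using Left: 15(2/3) + 11(1/3) = 41/3.

41/3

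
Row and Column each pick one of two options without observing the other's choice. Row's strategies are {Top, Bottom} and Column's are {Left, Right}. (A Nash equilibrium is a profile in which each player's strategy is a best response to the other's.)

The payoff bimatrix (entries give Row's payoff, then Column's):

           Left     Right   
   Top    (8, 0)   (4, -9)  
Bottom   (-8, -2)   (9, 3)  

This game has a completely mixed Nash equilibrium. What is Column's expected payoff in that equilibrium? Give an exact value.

First find x, the probability Row plays Top, from Column's indifference between Left and Right: −2(1−x) = −9x + 3(1−x), giving x = 5/14.
Since Column is indifferent in equilibrium, Column's expected payoff equals the payoff from either column against (5/14, 9/14). Using Left: −2(9/14) = -9/7.

-9/7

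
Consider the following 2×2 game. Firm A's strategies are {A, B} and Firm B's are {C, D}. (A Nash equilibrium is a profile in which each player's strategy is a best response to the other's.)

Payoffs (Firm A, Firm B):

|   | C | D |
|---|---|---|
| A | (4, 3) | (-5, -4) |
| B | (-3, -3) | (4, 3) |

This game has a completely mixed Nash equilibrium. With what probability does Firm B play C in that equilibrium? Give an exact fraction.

Let y be the probability that Firm B plays C. In a completely mixed equilibrium, Firm A must be indifferent between A and B.
Firm A's expected payoff from A is 4y − 5(1−y); from B it is −3y + 4(1−y).
Setting these equal: 9y − 5 = −7y + 4, so y = 9/16.

9/16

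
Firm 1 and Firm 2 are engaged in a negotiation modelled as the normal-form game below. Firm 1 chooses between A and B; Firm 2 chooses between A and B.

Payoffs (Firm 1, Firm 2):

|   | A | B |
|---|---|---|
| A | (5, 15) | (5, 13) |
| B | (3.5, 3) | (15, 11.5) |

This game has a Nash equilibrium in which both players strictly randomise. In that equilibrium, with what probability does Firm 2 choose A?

20/23

Let q be the probability that Firm 2 plays A. In a completely mixed equilibrium, Firm 1 must be indifferent between A and B.
Firm 1's expected payoff from A is 5q + 5(1−q); from B it is 3.5q + 15(1−q).
Setting these equal: 5 = −11.5q + 15, so q = 20/23.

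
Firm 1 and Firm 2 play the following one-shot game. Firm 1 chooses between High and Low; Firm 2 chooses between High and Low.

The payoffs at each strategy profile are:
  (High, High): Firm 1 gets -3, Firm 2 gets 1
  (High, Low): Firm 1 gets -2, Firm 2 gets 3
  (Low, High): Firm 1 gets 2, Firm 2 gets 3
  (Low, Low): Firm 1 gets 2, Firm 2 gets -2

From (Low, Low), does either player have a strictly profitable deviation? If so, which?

Firm 2

Firm 1 at (Low, Low) earns 2; deviating to High yields -2 — not better.
Firm 2 earns -2; deviating to High yields 3 — a strict improvement.
Only Firm 2 has a strictly profitable deviation.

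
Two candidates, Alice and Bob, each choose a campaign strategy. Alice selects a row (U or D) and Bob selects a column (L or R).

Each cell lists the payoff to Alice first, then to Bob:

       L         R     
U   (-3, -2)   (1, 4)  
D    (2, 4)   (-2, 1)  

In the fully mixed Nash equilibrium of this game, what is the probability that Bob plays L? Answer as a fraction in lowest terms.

Let c be the probability that Bob plays L. In a completely mixed equilibrium, Alice must be indifferent between U and D.
Alice's expected payoff from U is −3c + (1−c); from D it is 2c − 2(1−c).
Setting these equal: −4c + 1 = 4c − 2, so c = 3/8.

3/8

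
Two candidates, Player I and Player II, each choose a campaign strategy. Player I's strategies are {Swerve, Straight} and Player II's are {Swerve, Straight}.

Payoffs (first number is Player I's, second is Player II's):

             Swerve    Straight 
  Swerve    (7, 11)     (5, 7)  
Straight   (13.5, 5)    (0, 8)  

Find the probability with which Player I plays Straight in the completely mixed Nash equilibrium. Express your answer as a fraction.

4/7

Let p be the probability that Player I plays Swerve. In a completely mixed equilibrium, Player II must be indifferent between Swerve and Straight.
Player II's expected payoff from Swerve is 11p + 5(1−p); from Straight it is 7p + 8(1−p).
Setting these equal: 6p + 5 = −p + 8, so p = 3/7.
Therefore Player I plays Straight with probability 1 − 3/7 = 4/7.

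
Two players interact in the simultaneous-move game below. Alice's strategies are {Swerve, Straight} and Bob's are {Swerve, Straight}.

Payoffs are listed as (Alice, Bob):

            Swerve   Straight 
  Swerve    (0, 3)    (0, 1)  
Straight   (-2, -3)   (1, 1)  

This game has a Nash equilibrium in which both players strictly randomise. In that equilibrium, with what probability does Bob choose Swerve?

Let c be the probability that Bob plays Swerve. In a completely mixed equilibrium, Alice must be indifferent between Swerve and Straight.
Alice's expected payoff from Swerve is 0; from Straight it is −2c + (1−c).
Setting these equal: 0 = −3c + 1, so c = 1/3.

1/3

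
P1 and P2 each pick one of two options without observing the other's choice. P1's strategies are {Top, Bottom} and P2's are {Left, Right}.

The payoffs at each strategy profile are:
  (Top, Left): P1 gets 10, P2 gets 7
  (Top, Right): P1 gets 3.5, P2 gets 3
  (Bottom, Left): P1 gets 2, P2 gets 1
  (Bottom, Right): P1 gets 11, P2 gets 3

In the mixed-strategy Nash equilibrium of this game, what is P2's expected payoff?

First find p, the probability P1 plays Top, from P2's indifference between Left and Right: 7p + (1−p) = 3p + 3(1−p), giving p = 1/3.
Since P2 is indifferent in equilibrium, P2's expected payoff equals the payoff from either column against (1/3, 2/3). Using Left: 7(1/3) + (2/3) = 3.

3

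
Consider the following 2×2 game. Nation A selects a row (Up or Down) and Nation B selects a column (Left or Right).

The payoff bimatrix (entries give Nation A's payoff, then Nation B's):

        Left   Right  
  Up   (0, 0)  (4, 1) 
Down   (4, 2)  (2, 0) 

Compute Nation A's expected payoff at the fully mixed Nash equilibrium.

8/3

First find y, the probability Nation B plays Left, from Nation A's indifference between Up and Down: 4(1−y) = 4y + 2(1−y), giving y = 1/3.
Since Nation A is indifferent in equilibrium, Nation A's expected payoff equals the payoff from either row against (1/3, 2/3). Using Up: 4(2/3) = 8/3.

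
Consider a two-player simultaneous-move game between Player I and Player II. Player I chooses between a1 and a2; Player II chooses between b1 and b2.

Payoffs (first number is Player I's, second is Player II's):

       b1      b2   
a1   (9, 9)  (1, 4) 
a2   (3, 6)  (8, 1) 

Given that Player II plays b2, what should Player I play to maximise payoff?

a2

Against b2, Player I earns 1 from a1 and 8 from a2.
So a2 is the best response.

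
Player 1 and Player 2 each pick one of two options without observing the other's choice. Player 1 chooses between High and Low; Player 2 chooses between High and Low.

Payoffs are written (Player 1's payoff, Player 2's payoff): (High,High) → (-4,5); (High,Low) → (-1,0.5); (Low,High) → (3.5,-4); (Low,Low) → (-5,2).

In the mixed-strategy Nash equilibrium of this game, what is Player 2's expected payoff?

First find x, the probability Player 1 plays High, from Player 2's indifference between High and Low: 5x − 4(1−x) = 0.5x + 2(1−x), giving x = 4/7.
Since Player 2 is indifferent in equilibrium, Player 2's expected payoff equals the payoff from either column against (4/7, 3/7). Using High: 5(4/7) − 4(3/7) = 8/7.

8/7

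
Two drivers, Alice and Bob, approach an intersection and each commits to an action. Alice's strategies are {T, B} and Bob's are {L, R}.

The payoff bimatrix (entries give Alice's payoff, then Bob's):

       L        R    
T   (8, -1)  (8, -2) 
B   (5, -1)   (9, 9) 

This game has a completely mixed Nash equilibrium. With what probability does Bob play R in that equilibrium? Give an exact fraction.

Let y be the probability that Bob plays L. In a completely mixed equilibrium, Alice must be indifferent between T and B.
Alice's expected payoff from T is 8y + 8(1−y); from B it is 5y + 9(1−y).
Setting these equal: 8 = −4y + 9, so y = 1/4.
Therefore Bob plays R with probability 1 − 1/4 = 3/4.

3/4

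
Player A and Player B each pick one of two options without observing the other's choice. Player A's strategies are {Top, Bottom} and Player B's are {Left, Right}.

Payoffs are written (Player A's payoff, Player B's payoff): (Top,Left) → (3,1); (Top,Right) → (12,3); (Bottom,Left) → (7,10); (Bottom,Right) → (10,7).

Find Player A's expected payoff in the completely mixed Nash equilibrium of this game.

First find y, the probability Player B plays Left, from Player A's indifference between Top and Bottom: 3y + 12(1−y) = 7y + 10(1−y), giving y = 1/3.
Since Player A is indifferent in equilibrium, Player A's expected payoff equals the payoff from either row against (1/3, 2/3). Using Top: 3(1/3) + 12(2/3) = 9.

9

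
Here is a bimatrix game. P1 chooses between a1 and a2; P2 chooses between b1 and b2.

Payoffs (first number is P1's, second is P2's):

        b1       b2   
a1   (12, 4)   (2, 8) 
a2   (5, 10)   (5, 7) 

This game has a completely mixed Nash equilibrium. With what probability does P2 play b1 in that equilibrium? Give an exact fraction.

3/10

Let q be the probability that P2 plays b1. In a completely mixed equilibrium, P1 must be indifferent between a1 and a2.
P1's expected payoff from a1 is 12q + 2(1−q); from a2 it is 5q + 5(1−q).
Setting these equal: 10q + 2 = 5, so q = 3/10.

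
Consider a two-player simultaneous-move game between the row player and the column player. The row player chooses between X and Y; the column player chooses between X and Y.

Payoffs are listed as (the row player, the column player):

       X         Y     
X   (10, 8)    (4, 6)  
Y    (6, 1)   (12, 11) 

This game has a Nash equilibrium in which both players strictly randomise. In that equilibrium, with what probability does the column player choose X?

2/3

Let c be the probability that the column player plays X. In a completely mixed equilibrium, the row player must be indifferent between X and Y.
The row player's expected payoff from X is 10c + 4(1−c); from Y it is 6c + 12(1−c).
Setting these equal: 6c + 4 = −6c + 12, so c = 2/3.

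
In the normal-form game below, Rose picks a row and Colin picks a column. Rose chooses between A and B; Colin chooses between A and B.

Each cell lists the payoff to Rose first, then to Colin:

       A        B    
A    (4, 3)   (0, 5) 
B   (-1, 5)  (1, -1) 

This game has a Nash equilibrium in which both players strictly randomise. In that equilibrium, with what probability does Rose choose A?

3/4

Let r be the probability that Rose plays A. In a completely mixed equilibrium, Colin must be indifferent between A and B.
Colin's expected payoff from A is 3r + 5(1−r); from B it is 5r − (1−r).
Setting these equal: −2r + 5 = 6r − 1, so r = 3/4.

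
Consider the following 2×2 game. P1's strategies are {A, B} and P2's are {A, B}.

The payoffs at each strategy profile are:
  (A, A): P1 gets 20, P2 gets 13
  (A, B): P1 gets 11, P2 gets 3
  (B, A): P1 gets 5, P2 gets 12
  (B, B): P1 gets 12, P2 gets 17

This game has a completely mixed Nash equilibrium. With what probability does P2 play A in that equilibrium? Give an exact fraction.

1/16

Let c be the probability that P2 plays A. In a completely mixed equilibrium, P1 must be indifferent between A and B.
P1's expected payoff from A is 20c + 11(1−c); from B it is 5c + 12(1−c).
Setting these equal: 9c + 11 = −7c + 12, so c = 1/16.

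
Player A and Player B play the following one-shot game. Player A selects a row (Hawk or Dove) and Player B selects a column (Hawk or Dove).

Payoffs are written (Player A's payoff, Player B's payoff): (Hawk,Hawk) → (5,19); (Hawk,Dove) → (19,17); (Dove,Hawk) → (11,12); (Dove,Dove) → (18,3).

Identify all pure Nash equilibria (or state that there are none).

(Dove, Hawk)

(Hawk, Hawk): Player A prefers Dove (11 > 5) — not an equilibrium.
(Hawk, Dove): Player B prefers Hawk (19 > 17) — not an equilibrium.
(Dove, Hawk): Player A gets 11 ≥ 5 from Hawk, and Player B gets 12 ≥ 3 from Dove — Nash equilibrium.
(Dove, Dove): Player A prefers Hawk (19 > 18); Player B prefers Hawk (12 > 3) — not an equilibrium.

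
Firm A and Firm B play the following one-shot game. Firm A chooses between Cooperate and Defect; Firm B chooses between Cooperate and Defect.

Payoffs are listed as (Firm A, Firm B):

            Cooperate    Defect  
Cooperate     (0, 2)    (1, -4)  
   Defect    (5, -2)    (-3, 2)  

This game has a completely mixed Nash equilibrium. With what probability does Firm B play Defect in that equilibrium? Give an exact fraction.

5/9

Let y be the probability that Firm B plays Cooperate. In a completely mixed equilibrium, Firm A must be indifferent between Cooperate and Defect.
Firm A's expected payoff from Cooperate is (1−y); from Defect it is 5y − 3(1−y).
Setting these equal: −y + 1 = 8y − 3, so y = 4/9.
Therefore Firm B plays Defect with probability 1 − 4/9 = 5/9.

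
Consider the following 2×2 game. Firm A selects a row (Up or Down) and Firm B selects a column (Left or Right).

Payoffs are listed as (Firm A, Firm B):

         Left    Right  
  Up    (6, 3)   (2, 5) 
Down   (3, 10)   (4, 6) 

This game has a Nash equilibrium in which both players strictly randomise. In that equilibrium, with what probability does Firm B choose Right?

3/5

Let c be the probability that Firm B plays Left. In a completely mixed equilibrium, Firm A must be indifferent between Up and Down.
Firm A's expected payoff from Up is 6c + 2(1−c); from Down it is 3c + 4(1−c).
Setting these equal: 4c + 2 = −c + 4, so c = 2/5.
Therefore Firm B plays Right with probability 1 − 2/5 = 3/5.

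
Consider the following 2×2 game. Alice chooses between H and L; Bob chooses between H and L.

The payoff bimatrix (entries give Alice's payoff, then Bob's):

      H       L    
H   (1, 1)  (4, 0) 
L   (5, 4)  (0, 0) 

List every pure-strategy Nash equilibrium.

(L, H)

(H, H): Alice prefers L (5 > 1) — not an equilibrium.
(H, L): Bob prefers H (1 > 0) — not an equilibrium.
(L, H): Alice gets 5 ≥ 1 from H, and Bob gets 4 ≥ 0 from L — Nash equilibrium.
(L, L): Alice prefers H (4 > 0); Bob prefers H (4 > 0) — not an equilibrium.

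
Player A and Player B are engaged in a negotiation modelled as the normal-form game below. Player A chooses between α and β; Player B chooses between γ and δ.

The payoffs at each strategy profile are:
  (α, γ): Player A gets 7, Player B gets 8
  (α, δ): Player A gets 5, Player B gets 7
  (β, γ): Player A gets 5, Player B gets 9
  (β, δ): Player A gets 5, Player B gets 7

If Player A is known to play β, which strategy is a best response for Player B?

Against β, Player B earns 9 from γ and 7 from δ.
So γ is the best response.

γ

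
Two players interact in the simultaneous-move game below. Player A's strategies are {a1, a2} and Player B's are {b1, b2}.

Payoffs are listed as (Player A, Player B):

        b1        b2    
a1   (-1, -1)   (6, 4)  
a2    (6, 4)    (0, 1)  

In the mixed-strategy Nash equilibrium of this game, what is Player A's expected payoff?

First find y, the probability Player B plays b1, from Player A's indifference between a1 and a2: −y + 6(1−y) = 6y, giving y = 6/13.
Since Player A is indifferent in equilibrium, Player A's expected payoff equals the payoff from either row against (6/13, 7/13). Using a1: −(6/13) + 6(7/13) = 36/13.

36/13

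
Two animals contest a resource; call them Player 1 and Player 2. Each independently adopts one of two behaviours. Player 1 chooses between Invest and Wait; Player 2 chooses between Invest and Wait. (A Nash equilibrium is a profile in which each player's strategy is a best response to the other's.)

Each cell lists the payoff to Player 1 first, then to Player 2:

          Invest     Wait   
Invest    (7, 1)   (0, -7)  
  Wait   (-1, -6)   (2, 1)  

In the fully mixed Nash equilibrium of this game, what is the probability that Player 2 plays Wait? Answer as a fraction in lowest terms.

4/5

Let y be the probability that Player 2 plays Invest. In a completely mixed equilibrium, Player 1 must be indifferent between Invest and Wait.
Player 1's expected payoff from Invest is 7y; from Wait it is −y + 2(1−y).
Setting these equal: 7y = −3y + 2, so y = 1/5.
Therefore Player 2 plays Wait with probability 1 − 1/5 = 4/5.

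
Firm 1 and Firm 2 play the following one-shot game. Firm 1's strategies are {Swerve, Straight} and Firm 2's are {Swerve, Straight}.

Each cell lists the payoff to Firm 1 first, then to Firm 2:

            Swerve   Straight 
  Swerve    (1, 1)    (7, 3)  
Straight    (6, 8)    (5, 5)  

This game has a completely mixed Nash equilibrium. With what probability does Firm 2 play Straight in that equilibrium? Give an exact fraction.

Let c be the probability that Firm 2 plays Swerve. In a completely mixed equilibrium, Firm 1 must be indifferent between Swerve and Straight.
Firm 1's expected payoff from Swerve is c + 7(1−c); from Straight it is 6c + 5(1−c).
Setting these equal: −6c + 7 = c + 5, so c = 2/7.
Therefore Firm 2 plays Straight with probability 1 − 2/7 = 5/7.

5/7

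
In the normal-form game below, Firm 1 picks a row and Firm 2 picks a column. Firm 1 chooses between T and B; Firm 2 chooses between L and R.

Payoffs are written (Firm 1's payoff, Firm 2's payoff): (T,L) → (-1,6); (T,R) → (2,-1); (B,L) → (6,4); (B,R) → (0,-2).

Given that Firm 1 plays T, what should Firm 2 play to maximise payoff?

L

Against T, Firm 2 earns 6 from L and -1 from R.
So L is the best response.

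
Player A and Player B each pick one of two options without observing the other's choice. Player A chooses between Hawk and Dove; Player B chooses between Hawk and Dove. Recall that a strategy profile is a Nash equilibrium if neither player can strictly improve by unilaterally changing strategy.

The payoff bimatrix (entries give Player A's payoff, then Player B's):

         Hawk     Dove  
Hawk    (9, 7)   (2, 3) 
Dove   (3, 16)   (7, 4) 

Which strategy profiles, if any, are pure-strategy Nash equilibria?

(Hawk, Hawk): Player A gets 9 ≥ 3 from Dove, and Player B gets 7 ≥ 3 from Dove — Nash equilibrium.
(Hawk, Dove): Player A prefers Dove (7 > 2); Player B prefers Hawk (7 > 3) — not an equilibrium.
(Dove, Hawk): Player A prefers Hawk (9 > 3) — not an equilibrium.
(Dove, Dove): Player B prefers Hawk (16 > 4) — not an equilibrium.

(Hawk, Hawk)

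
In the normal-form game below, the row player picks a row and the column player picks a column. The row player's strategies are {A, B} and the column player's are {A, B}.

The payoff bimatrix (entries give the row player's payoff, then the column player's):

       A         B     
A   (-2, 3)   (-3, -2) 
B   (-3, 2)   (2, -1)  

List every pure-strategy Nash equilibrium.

(A, A): the row player gets -2 ≥ -3 from B, and the column player gets 3 ≥ -2 from B — Nash equilibrium.
(A, B): the row player prefers B (2 > -3); the column player prefers A (3 > -2) — not an equilibrium.
(B, A): the row player prefers A (-2 > -3) — not an equilibrium.
(B, B): the column player prefers A (2 > -1) — not an equilibrium.

(A, A)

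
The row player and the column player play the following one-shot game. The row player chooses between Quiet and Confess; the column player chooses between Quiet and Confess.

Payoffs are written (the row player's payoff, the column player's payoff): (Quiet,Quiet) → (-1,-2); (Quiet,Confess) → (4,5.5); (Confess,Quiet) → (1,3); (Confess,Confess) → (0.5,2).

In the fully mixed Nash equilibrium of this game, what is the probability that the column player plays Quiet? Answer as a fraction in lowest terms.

Let y be the probability that the column player plays Quiet. In a completely mixed equilibrium, the row player must be indifferent between Quiet and Confess.
The row player's expected payoff from Quiet is −y + 4(1−y); from Confess it is y + 0.5(1−y).
Setting these equal: −5y + 4 = 0.5y + 0.5, so y = 7/11.

7/11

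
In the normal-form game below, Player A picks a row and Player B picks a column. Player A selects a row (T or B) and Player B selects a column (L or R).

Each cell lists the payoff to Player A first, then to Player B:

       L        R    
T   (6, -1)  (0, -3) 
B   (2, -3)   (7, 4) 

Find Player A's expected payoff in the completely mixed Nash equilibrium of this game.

42/11

First find y, the probability Player B plays L, from Player A's indifference between T and B: 6y = 2y + 7(1−y), giving y = 7/11.
Since Player A is indifferent in equilibrium, Player A's expected payoff equals the payoff from either row against (7/11, 4/11). Using T: 6(7/11) = 42/11.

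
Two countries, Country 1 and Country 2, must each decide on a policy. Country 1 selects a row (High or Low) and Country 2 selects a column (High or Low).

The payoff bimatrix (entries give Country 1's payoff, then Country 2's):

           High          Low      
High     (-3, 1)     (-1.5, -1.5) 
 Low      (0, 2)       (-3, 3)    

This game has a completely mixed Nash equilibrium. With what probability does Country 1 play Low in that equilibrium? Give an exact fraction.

5/7

Let p be the probability that Country 1 plays High. In a completely mixed equilibrium, Country 2 must be indifferent between High and Low.
Country 2's expected payoff from High is p + 2(1−p); from Low it is −1.5p + 3(1−p).
Setting these equal: −p + 2 = −4.5p + 3, so p = 2/7.
Therefore Country 1 plays Low with probability 1 − 2/7 = 5/7.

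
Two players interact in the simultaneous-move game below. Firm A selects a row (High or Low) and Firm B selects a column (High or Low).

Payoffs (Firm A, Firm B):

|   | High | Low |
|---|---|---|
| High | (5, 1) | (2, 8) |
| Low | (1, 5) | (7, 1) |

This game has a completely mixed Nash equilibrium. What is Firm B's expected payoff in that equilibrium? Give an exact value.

First find x, the probability Firm A plays High, from Firm B's indifference between High and Low: x + 5(1−x) = 8x + (1−x), giving x = 4/11.
Since Firm B is indifferent in equilibrium, Firm B's expected payoff equals the payoff from either column against (4/11, 7/11). Using High: (4/11) + 5(7/11) = 39/11.

39/11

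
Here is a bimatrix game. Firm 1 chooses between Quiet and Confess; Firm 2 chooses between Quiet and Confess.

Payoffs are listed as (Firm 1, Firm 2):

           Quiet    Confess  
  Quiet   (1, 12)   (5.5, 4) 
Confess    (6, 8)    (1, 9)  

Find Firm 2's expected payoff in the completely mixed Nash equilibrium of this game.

First find p, the probability Firm 1 plays Quiet, from Firm 2's indifference between Quiet and Confess: 12p + 8(1−p) = 4p + 9(1−p), giving p = 1/9.
Since Firm 2 is indifferent in equilibrium, Firm 2's expected payoff equals the payoff from either column against (1/9, 8/9). Using Quiet: 12(1/9) + 8(8/9) = 76/9.

76/9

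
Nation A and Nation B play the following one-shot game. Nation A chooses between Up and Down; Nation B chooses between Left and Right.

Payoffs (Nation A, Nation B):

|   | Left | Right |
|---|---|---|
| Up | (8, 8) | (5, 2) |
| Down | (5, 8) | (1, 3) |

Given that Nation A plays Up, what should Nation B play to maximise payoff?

Left

Against Up, Nation B earns 8 from Left and 2 from Right.
So Left is the best response.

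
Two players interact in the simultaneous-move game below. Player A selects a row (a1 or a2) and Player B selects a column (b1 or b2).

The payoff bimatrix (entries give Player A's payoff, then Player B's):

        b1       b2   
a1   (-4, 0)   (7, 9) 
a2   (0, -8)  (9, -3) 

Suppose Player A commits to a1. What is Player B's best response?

b2

Against a1, Player B earns 0 from b1 and 9 from b2.
So b2 is the best response.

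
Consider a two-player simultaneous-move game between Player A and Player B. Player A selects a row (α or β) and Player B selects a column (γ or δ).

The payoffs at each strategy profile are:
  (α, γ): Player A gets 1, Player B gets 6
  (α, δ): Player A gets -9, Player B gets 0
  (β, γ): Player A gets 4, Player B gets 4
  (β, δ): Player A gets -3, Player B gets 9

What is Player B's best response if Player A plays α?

γ

Against α, Player B earns 6 from γ and 0 from δ.
So γ is the best response.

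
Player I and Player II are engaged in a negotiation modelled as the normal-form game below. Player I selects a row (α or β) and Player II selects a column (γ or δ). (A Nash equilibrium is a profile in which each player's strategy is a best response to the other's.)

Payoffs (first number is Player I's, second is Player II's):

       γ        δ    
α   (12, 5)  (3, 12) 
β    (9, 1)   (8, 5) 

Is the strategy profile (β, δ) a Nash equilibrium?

Yes

At (β, δ), Player I earns 8; switching to α would give 3, so Player I has no profitable deviation.
Player II earns 5; switching to γ would give 1, so Player II has no profitable deviation.
Neither player can gain by a unilateral deviation, so this profile is a Nash equilibrium.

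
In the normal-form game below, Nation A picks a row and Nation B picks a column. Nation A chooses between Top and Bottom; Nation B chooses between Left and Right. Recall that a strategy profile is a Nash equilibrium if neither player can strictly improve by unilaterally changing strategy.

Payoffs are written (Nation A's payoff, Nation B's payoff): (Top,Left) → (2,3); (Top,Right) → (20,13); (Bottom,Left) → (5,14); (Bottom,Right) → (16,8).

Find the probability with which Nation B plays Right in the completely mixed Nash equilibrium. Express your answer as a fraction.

Let c be the probability that Nation B plays Left. In a completely mixed equilibrium, Nation A must be indifferent between Top and Bottom.
Nation A's expected payoff from Top is 2c + 20(1−c); from Bottom it is 5c + 16(1−c).
Setting these equal: −18c + 20 = −11c + 16, so c = 4/7.
Therefore Nation B plays Right with probability 1 − 4/7 = 3/7.

3/7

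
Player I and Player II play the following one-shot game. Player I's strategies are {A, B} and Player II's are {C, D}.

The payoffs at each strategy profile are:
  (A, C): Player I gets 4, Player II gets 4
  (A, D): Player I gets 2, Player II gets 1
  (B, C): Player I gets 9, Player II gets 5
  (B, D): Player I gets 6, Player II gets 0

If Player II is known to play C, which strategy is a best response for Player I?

Against C, Player I earns 4 from A and 9 from B.
So B is the best response.

B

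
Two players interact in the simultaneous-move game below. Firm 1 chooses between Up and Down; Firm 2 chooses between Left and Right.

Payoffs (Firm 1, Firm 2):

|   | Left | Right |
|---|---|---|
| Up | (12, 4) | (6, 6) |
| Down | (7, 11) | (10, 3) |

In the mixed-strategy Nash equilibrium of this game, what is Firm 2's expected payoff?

27/5

First find p, the probability Firm 1 plays Up, from Firm 2's indifference between Left and Right: 4p + 11(1−p) = 6p + 3(1−p), giving p = 4/5.
Since Firm 2 is indifferent in equilibrium, Firm 2's expected payoff equals the payoff from either column against (4/5, 1/5). Using Left: 4(4/5) + 11(1/5) = 27/5.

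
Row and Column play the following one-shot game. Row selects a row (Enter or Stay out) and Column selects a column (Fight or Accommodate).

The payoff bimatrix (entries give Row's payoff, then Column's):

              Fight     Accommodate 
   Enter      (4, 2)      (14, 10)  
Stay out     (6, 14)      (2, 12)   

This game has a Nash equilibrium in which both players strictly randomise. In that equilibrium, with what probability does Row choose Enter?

Let x be the probability that Row plays Enter. In a completely mixed equilibrium, Column must be indifferent between Fight and Accommodate.
Column's expected payoff from Fight is 2x + 14(1−x); from Accommodate it is 10x + 12(1−x).
Setting these equal: −12x + 14 = −2x + 12, so x = 1/5.

1/5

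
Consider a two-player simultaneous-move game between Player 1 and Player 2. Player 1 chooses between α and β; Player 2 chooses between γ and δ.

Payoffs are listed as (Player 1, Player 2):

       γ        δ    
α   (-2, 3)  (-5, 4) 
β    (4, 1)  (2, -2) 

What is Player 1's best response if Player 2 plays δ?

Against δ, Player 1 earns -5 from α and 2 from β.
So β is the best response.

β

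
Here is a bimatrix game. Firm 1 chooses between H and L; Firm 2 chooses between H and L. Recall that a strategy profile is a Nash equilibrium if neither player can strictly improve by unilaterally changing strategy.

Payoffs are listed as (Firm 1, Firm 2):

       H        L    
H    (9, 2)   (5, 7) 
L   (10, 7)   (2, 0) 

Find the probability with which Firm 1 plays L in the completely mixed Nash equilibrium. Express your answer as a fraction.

5/12

Let x be the probability that Firm 1 plays H. In a completely mixed equilibrium, Firm 2 must be indifferent between H and L.
Firm 2's expected payoff from H is 2x + 7(1−x); from L it is 7x.
Setting these equal: −5x + 7 = 7x, so x = 7/12.
Therefore Firm 1 plays L with probability 1 − 7/12 = 5/12.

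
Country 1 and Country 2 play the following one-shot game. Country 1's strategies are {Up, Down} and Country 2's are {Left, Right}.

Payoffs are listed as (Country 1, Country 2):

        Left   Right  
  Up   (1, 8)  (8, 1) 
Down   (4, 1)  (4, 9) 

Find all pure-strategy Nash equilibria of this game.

(Up, Left): Country 1 prefers Down (4 > 1) — not an equilibrium.
(Up, Right): Country 2 prefers Left (8 > 1) — not an equilibrium.
(Down, Left): Country 2 prefers Right (9 > 1) — not an equilibrium.
(Down, Right): Country 1 prefers Up (8 > 4) — not an equilibrium.

none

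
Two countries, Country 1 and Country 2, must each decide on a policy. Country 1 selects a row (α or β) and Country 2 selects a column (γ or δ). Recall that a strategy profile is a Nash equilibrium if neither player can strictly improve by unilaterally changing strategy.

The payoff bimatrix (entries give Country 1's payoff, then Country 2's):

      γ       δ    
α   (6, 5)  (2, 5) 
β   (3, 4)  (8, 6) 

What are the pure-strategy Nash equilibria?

(α, γ): Country 1 gets 6 ≥ 3 from β, and Country 2 gets 5 ≥ 5 from δ — Nash equilibrium.
(α, δ): Country 1 prefers β (8 > 2) — not an equilibrium.
(β, γ): Country 1 prefers α (6 > 3); Country 2 prefers δ (6 > 4) — not an equilibrium.
(β, δ): Country 1 gets 8 ≥ 2 from α, and Country 2 gets 6 ≥ 4 from γ — Nash equilibrium.

(α, γ) and (β, δ)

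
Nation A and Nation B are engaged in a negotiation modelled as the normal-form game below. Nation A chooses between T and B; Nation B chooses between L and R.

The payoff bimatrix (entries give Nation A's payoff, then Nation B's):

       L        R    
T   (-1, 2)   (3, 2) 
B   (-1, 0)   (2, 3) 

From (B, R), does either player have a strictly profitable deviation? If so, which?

Nation A

Nation A at (B, R) earns 2; deviating to T yields 3 — a strict improvement.
Nation B earns 3; deviating to L yields 0 — not better.
Only Nation A has a strictly profitable deviation.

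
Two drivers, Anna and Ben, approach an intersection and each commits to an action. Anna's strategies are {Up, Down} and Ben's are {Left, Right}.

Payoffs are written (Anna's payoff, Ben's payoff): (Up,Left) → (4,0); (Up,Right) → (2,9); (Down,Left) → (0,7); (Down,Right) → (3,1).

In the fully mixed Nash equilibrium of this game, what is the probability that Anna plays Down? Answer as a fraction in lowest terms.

3/5

Let x be the probability that Anna plays Up. In a completely mixed equilibrium, Ben must be indifferent between Left and Right.
Ben's expected payoff from Left is 7(1−x); from Right it is 9x + (1−x).
Setting these equal: −7x + 7 = 8x + 1, so x = 2/5.
Therefore Anna plays Down with probability 1 − 2/5 = 3/5.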